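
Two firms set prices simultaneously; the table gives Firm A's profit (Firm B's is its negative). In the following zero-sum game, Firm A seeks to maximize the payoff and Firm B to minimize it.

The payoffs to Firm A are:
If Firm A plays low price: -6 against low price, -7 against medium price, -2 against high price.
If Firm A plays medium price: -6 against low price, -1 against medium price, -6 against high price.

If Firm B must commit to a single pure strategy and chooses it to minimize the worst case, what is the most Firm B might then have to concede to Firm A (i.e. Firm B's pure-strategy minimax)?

-6

The worst case (largest entry) in each column is low price: -6, medium price: -1, high price: -2.
The best (smallest) of these is -6.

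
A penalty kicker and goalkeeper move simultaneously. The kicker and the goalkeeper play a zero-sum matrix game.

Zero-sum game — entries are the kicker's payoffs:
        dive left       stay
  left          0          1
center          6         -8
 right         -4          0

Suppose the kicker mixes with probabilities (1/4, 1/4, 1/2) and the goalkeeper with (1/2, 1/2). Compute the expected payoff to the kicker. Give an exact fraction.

-9/8

Against (1/2, 1/2), each row's expected payoff is left: 1/2; center: -1; right: -2.
Taking the (1/4, 1/4, 1/2)-weighted average: (1/4)·(1/2) + (1/4)·(-1) + (1/2)·(-2) = -9/8.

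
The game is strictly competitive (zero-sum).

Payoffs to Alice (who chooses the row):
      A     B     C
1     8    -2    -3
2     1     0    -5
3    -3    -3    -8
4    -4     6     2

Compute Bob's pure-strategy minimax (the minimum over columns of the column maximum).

The worst case (largest entry) in each column is A: 8, B: 6, C: 2.
The best (smallest) of these is 2.

2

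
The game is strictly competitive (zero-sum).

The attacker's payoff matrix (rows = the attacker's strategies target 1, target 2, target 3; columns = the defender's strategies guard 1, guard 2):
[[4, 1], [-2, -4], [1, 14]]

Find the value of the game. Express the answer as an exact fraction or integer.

55/16

Row target 2 is strictly dominated by row target 1, so the attacker never plays it.
The remaining 2×2 game on (target 1, target 3) × (guard 1, guard 2) has no saddle point. Let the attacker play target 1 with probability p; indifference gives 4p + (1−p) = p + 14(1−p), so p = 13/16.
Similarly the defender's optimal q on guard 1 is 13/16, and the value is 4·(13/16) + (1)·(3/16) = 55/16.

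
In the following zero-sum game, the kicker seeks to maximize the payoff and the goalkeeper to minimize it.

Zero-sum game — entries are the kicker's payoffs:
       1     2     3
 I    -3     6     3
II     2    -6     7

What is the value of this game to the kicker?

-6/17

Column 3 is strictly dominated by 1 for the goalkeeper (it gives the kicker more in every row).
The remaining 2×2 game on (I, II) × (1, 2) has no saddle point. Let the kicker play I with probability p; indifference gives −3p + 2(1−p) = 6p − 6(1−p), so p = 8/17.
Similarly the goalkeeper's optimal q on 1 is 12/17, and the value is -3·(12/17) + (6)·(5/17) = -6/17.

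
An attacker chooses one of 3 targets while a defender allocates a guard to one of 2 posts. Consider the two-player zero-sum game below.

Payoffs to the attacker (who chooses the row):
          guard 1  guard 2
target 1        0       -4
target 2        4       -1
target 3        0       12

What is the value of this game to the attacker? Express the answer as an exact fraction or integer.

Row target 1 is strictly dominated by row target 2, so the attacker never plays it.
The remaining 2×2 game on (target 2, target 3) × (guard 1, guard 2) has no saddle point. Let the attacker play target 2 with probability p; indifference gives 4p = −p + 12(1−p), so p = 12/17.
Similarly the defender's optimal q on guard 1 is 13/17, and the value is 4·(13/17) + (-1)·(4/17) = 48/17.

48/17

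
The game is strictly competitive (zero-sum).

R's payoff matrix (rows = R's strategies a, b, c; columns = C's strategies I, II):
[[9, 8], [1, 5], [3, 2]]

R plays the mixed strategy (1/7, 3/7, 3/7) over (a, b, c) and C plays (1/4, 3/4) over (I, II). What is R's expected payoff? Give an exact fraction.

27/7

Against (1/4, 3/4), each row's expected payoff is a: 33/4; b: 4; c: 9/4.
Taking the (1/7, 3/7, 3/7)-weighted average: (1/7)·(33/4) + (3/7)·(4) + (3/7)·(9/4) = 27/7.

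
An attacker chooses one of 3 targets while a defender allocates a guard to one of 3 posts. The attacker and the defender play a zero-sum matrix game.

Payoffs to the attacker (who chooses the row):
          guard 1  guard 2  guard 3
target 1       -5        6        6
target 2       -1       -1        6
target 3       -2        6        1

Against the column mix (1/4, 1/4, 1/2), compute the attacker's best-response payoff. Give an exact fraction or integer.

target 1: (-5)·(1/4) + (6)·(1/4) + (6)·(1/2) = 13/4.
target 2: (-1)·(1/4) + (-1)·(1/4) + (6)·(1/2) = 5/2.
target 3: (-2)·(1/4) + (6)·(1/4) + (1)·(1/2) = 3/2.
The best pure response is target 1 with expected payoff 13/4.

13/4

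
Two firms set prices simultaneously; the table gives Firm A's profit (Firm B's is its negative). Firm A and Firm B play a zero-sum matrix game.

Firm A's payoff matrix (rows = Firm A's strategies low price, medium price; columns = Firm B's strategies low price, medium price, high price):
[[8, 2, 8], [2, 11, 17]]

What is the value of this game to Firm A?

28/5

Column high price is strictly dominated by medium price for Firm B (it gives Firm A more in every row).
The remaining 2×2 game on (low price, medium price) × (low price, medium price) has no saddle point. Let Firm A play low price with probability p; indifference gives 8p + 2(1−p) = 2p + 11(1−p), so p = 3/5.
Similarly Firm B's optimal q on low price is 3/5, and the value is 8·(3/5) + (2)·(2/5) = 28/5.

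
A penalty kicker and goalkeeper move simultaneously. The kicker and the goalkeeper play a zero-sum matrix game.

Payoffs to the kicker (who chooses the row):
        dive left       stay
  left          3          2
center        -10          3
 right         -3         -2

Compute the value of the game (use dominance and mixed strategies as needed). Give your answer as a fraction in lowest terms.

29/14

Row right is strictly dominated by row left, so the kicker never plays it.
The remaining 2×2 game on (left, center) × (dive left, stay) has no saddle point. Let the kicker play left with probability p; indifference gives 3p − 10(1−p) = 2p + 3(1−p), so p = 13/14.
Similarly the goalkeeper's optimal q on dive left is 1/14, and the value is 3·(1/14) + (2)·(13/14) = 29/14.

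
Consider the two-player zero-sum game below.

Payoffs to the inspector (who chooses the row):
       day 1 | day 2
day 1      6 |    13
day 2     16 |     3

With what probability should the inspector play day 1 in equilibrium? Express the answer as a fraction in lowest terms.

13/20

Row minima are 6 and 3, so the inspector's maximin is 6; column maxima are 16 and 13, so the inspectee's minimax is 13. These differ, so the equilibrium is in mixed strategies.
Let the inspector play day 1 with probability p. The inspectee is indifferent when 6p + 16(1−p) = 13p + 3(1−p), giving p = 13/20.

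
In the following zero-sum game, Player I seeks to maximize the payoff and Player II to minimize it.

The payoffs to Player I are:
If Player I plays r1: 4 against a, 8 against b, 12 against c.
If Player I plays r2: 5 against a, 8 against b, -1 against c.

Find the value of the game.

32/7

Column b is strictly dominated by a for Player II (it gives Player I more in every row).
The remaining 2×2 game on (r1, r2) × (a, c) has no saddle point. Let Player I play r1 with probability p; indifference gives 4p + 5(1−p) = 12p − (1−p), so p = 3/7.
Similarly Player II's optimal q on a is 13/14, and the value is 4·(13/14) + (12)·(1/14) = 32/7.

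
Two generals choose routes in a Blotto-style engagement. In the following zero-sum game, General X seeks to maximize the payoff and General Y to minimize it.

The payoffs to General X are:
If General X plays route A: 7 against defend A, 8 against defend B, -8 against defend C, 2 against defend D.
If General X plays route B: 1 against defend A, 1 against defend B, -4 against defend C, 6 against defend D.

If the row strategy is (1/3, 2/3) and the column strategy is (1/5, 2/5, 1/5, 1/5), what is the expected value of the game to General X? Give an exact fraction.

9/5

Against (1/5, 2/5, 1/5, 1/5), each row's expected payoff is route A: 17/5; route B: 1.
Taking the (1/3, 2/3)-weighted average: (1/3)·(17/5) + (2/3)·(1) = 9/5.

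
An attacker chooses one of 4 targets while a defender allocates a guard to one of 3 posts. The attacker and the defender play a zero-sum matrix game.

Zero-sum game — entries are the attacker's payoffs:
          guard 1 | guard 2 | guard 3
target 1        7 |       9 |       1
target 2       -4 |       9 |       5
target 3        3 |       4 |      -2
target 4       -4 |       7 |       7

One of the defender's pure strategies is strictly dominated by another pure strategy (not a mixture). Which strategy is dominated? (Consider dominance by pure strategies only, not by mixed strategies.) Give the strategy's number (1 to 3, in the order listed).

The defender prefers columns that give the attacker less. Compare guard 2 with guard 1: 7 < 9, -4 < 9, 3 < 4, -4 < 7.
So guard 1 strictly dominates guard 2 for the defender; guard 2 is strictly dominated.

2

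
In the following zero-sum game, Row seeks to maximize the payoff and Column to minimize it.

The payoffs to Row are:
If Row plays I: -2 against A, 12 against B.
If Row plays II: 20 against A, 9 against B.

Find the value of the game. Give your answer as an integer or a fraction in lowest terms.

258/25

Row minima are -2 and 9, so Row's maximin is 9; column maxima are 20 and 12, so Column's minimax is 12. These differ, so the equilibrium is in mixed strategies.
Let Row play I with probability p. Column is indifferent when −2p + 20(1−p) = 12p + 9(1−p), giving p = 11/25.
Let Column play A with probability q. Row is indifferent when −2q + 12(1−q) = 20q + 9(1−q), giving q = 3/25.
The value is -2·(3/25) + (12)·(22/25) = 258/25.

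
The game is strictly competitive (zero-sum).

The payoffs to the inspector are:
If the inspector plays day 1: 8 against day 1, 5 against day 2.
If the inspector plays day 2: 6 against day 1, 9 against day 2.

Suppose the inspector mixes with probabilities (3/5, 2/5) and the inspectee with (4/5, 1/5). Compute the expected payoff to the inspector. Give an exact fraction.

177/25

Against (4/5, 1/5), each row's expected payoff is day 1: 37/5; day 2: 33/5.
Taking the (3/5, 2/5)-weighted average: (3/5)·(37/5) + (2/5)·(33/5) = 177/25.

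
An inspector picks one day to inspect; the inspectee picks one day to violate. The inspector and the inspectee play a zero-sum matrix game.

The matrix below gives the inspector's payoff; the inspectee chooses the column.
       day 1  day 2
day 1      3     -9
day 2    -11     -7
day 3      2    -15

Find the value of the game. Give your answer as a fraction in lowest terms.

-15/2

Row day 3 is strictly dominated by row day 1, so the inspector never plays it.
The remaining 2×2 game on (day 1, day 2) × (day 1, day 2) has no saddle point. Let the inspector play day 1 with probability p; indifference gives 3p − 11(1−p) = −9p − 7(1−p), so p = 1/4.
Similarly the inspectee's optimal q on day 1 is 1/8, and the value is 3·(1/8) + (-9)·(7/8) = -15/2.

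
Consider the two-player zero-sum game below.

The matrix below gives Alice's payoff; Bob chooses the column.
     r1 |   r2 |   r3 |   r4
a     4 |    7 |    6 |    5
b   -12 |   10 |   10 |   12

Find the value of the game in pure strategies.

4

Row minima: 4, -12 → Alice's maximin is 4.
Column maxima: 4, 10, 10, 12 → Bob's minimax is 4.
They coincide at (a, r1), so the value is 4.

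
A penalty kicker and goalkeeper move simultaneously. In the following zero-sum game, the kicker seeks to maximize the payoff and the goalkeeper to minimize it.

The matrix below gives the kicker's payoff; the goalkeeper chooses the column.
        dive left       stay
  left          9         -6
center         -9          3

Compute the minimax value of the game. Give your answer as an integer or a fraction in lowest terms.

Row minima are -6 and -9, so the kicker's maximin is -6; column maxima are 9 and 3, so the goalkeeper's minimax is 3. These differ, so the equilibrium is in mixed strategies.
Let the kicker play left with probability p. The goalkeeper is indifferent when 9p − 9(1−p) = −6p + 3(1−p), giving p = 4/9.
Let the goalkeeper play dive left with probability q. The kicker is indifferent when 9q − 6(1−q) = −9q + 3(1−q), giving q = 1/3.
The value is 9·(1/3) + (-6)·(2/3) = -1.

-1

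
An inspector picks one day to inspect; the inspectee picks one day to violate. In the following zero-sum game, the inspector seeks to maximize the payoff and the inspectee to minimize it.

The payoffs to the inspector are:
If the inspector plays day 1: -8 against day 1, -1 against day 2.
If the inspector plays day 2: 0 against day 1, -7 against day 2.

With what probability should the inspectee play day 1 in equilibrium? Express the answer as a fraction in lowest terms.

3/7

Row minima are -8 and -7, so the inspector's maximin is -7; column maxima are 0 and -1, so the inspectee's minimax is -1. These differ, so the equilibrium is in mixed strategies.
Let the inspectee play day 1 with probability q. The inspector is indifferent when −8q − (1−q) = −7(1−q), giving q = 3/7.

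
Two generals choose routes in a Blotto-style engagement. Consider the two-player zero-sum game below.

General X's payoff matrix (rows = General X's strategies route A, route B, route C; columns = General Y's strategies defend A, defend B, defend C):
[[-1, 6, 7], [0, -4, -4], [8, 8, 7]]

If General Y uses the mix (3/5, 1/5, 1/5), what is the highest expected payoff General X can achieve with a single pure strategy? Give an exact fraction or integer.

route A: (-1)·(3/5) + (6)·(1/5) + (7)·(1/5) = 2.
route B: (0)·(3/5) + (-4)·(1/5) + (-4)·(1/5) = -8/5.
route C: (8)·(3/5) + (8)·(1/5) + (7)·(1/5) = 39/5.
The best pure response is route C with expected payoff 39/5.

39/5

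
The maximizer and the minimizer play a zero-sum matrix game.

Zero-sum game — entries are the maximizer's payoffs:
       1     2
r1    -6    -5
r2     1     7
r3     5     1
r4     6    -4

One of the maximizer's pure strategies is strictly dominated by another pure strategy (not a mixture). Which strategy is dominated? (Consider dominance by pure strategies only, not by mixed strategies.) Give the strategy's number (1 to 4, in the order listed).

1

Compare r1 with r2: 1 > -6, 7 > -5.
So r2 strictly dominates r1 for the maximizer; r1 is strictly dominated.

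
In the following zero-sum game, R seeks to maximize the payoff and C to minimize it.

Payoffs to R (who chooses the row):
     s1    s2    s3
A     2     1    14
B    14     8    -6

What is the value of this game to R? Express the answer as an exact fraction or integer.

118/27

Column s1 is strictly dominated by s2 for C (it gives R more in every row).
The remaining 2×2 game on (A, B) × (s2, s3) has no saddle point. Let R play A with probability p; indifference gives p + 8(1−p) = 14p − 6(1−p), so p = 14/27.
Similarly C's optimal q on s2 is 20/27, and the value is 1·(20/27) + (14)·(7/27) = 118/27.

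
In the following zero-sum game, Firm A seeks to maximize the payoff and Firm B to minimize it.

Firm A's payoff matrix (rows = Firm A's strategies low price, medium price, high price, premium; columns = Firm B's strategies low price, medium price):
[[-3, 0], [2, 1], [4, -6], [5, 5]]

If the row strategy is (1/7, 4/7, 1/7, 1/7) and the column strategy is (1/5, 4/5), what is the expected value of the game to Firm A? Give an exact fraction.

26/35

Against (1/5, 4/5), each row's expected payoff is low price: -3/5; medium price: 6/5; high price: -4; premium: 5.
Taking the (1/7, 4/7, 1/7, 1/7)-weighted average: (1/7)·(-3/5) + (4/7)·(6/5) + (1/7)·(-4) + (1/7)·(5) = 26/35.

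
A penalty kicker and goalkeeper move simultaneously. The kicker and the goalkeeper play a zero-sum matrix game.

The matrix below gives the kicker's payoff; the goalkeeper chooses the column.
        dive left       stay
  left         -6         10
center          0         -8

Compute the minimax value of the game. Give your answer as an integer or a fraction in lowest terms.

Row minima are -6 and -8, so the kicker's maximin is -6; column maxima are 0 and 10, so the goalkeeper's minimax is 0. These differ, so the equilibrium is in mixed strategies.
Let the kicker play left with probability p. The goalkeeper is indifferent when −6p = 10p − 8(1−p), giving p = 1/3.
Let the goalkeeper play dive left with probability q. The kicker is indifferent when −6q + 10(1−q) = −8(1−q), giving q = 3/4.
The value is -6·(3/4) + (10)·(1/4) = -2.

-2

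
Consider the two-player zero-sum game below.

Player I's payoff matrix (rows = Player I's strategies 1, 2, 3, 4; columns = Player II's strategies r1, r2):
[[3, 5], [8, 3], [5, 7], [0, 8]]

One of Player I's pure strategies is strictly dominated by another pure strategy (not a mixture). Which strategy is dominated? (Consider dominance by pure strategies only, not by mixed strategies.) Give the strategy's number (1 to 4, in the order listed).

1

Compare 1 with 3: 5 > 3, 7 > 5.
So 3 strictly dominates 1 for Player I; 1 is strictly dominated.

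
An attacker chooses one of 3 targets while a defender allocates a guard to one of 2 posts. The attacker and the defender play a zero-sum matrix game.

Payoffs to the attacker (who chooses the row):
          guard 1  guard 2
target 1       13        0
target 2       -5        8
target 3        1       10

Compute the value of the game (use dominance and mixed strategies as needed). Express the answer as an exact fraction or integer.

Row target 2 is strictly dominated by row target 3, so the attacker never plays it.
The remaining 2×2 game on (target 1, target 3) × (guard 1, guard 2) has no saddle point. Let the attacker play target 1 with probability p; indifference gives 13p + (1−p) = 10(1−p), so p = 9/22.
Similarly the defender's optimal q on guard 1 is 5/11, and the value is 13·(5/11) + (0)·(6/11) = 65/11.

65/11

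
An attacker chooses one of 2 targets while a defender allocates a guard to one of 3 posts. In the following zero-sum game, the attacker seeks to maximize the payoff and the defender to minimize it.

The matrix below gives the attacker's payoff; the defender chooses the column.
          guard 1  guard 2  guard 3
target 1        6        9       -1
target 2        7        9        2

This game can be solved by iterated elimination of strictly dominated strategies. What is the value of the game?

Column guard 2 is strictly dominated by guard 1 for the defender (6<9, 7<9); eliminate guard 2.
Row target 1 is strictly dominated by row target 2 (7>6, 2>-1); eliminate target 1.
Column guard 1 is strictly dominated by guard 3 for the defender (2<7); eliminate guard 1.
Only (target 2, guard 3) remains, with payoff 2.

2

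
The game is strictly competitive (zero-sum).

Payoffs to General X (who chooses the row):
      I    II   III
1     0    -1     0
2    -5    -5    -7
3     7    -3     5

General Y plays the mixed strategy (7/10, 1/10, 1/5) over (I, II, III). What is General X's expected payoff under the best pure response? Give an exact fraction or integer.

28/5

1: (0)·(7/10) + (-1)·(1/10) + (0)·(1/5) = -1/10.
2: (-5)·(7/10) + (-5)·(1/10) + (-7)·(1/5) = -27/5.
3: (7)·(7/10) + (-3)·(1/10) + (5)·(1/5) = 28/5.
The best pure response is 3 with expected payoff 28/5.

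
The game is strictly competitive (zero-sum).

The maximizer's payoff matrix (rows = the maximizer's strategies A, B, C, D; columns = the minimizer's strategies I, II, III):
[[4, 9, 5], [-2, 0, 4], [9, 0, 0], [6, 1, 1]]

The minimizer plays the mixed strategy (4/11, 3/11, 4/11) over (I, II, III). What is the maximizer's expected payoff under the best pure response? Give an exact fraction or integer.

63/11

A: (4)·(4/11) + (9)·(3/11) + (5)·(4/11) = 63/11.
B: (-2)·(4/11) + (0)·(3/11) + (4)·(4/11) = 8/11.
C: (9)·(4/11) + (0)·(3/11) + (0)·(4/11) = 36/11.
D: (6)·(4/11) + (1)·(3/11) + (1)·(4/11) = 31/11.
The best pure response is A with expected payoff 63/11.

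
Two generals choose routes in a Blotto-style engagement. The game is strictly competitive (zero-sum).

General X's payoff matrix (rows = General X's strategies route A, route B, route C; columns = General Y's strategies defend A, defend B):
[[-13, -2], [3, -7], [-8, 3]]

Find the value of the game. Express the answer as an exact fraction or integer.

-47/21

Row route A is strictly dominated by row route C, so General X never plays it.
The remaining 2×2 game on (route B, route C) × (defend A, defend B) has no saddle point. Let General X play route B with probability p; indifference gives 3p − 8(1−p) = −7p + 3(1−p), so p = 11/21.
Similarly General Y's optimal q on defend A is 10/21, and the value is 3·(10/21) + (-7)·(11/21) = -47/21.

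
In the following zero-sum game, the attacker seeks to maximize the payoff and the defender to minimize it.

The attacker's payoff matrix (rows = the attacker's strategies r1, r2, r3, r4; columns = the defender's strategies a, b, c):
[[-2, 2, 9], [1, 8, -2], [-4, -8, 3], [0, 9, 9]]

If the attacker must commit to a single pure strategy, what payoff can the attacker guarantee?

0

The worst-case payoff for each row is r1: -2, r2: -2, r3: -8, r4: 0.
The best of these is 0.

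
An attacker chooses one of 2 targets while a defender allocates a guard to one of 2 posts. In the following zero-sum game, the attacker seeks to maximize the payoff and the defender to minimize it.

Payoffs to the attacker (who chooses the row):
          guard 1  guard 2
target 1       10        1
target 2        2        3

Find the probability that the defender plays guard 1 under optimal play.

1/5

Row minima are 1 and 2, so the attacker's maximin is 2; column maxima are 10 and 3, so the defender's minimax is 3. These differ, so the equilibrium is in mixed strategies.
Let the defender play guard 1 with probability q. The attacker is indifferent when 10q + (1−q) = 2q + 3(1−q), giving q = 1/5.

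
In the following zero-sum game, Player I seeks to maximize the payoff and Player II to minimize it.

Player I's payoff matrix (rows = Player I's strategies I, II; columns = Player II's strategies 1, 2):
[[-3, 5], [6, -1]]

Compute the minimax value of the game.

9/5

Row minima are -3 and -1, so Player I's maximin is -1; column maxima are 6 and 5, so Player II's minimax is 5. These differ, so the equilibrium is in mixed strategies.
Let Player I play I with probability p. Player II is indifferent when −3p + 6(1−p) = 5p − (1−p), giving p = 7/15.
Let Player II play 1 with probability q. Player I is indifferent when −3q + 5(1−q) = 6q − (1−q), giving q = 2/5.
The value is -3·(2/5) + (5)·(3/5) = 9/5.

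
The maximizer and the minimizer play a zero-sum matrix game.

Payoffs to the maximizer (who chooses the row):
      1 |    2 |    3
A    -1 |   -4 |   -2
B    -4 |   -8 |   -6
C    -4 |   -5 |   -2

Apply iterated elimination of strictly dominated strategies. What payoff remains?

-4

Column 1 is strictly dominated by 2 for the minimizer (-4<-1, -8<-4, -5<-4); eliminate 1.
Row B is strictly dominated by row A (-4>-8, -2>-6); eliminate B.
Column 3 is strictly dominated by 2 for the minimizer (-4<-2, -5<-2); eliminate 3.
Row C is strictly dominated by row A (-4>-5); eliminate C.
Only (A, 2) remains, with payoff -4.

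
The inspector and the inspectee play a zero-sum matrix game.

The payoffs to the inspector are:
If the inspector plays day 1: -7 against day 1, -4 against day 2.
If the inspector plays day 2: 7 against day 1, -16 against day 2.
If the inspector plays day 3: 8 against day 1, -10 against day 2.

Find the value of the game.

Row day 2 is strictly dominated by row day 3, so the inspector never plays it.
The remaining 2×2 game on (day 1, day 3) × (day 1, day 2) has no saddle point. Let the inspector play day 1 with probability p; indifference gives −7p + 8(1−p) = −4p − 10(1−p), so p = 6/7.
Similarly the inspectee's optimal q on day 1 is 2/7, and the value is -7·(2/7) + (-4)·(5/7) = -34/7.

-34/7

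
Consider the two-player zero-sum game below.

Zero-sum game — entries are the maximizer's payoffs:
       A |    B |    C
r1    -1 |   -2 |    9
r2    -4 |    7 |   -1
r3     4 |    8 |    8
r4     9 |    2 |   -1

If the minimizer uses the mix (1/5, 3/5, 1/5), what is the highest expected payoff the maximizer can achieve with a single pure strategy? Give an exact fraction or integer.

r1: (-1)·(1/5) + (-2)·(3/5) + (9)·(1/5) = 2/5.
r2: (-4)·(1/5) + (7)·(3/5) + (-1)·(1/5) = 16/5.
r3: (4)·(1/5) + (8)·(3/5) + (8)·(1/5) = 36/5.
r4: (9)·(1/5) + (2)·(3/5) + (-1)·(1/5) = 14/5.
The best pure response is r3 with expected payoff 36/5.

36/5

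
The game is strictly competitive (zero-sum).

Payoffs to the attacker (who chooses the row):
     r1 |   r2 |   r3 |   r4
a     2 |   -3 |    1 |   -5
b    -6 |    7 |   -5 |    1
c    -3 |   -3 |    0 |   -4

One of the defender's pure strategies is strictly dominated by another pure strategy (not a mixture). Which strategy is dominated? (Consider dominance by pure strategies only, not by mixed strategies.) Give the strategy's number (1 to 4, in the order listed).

The defender prefers columns that give the attacker less. Compare r2 with r4: -5 < -3, 1 < 7, -4 < -3.
So r4 strictly dominates r2 for the defender; r2 is strictly dominated.

2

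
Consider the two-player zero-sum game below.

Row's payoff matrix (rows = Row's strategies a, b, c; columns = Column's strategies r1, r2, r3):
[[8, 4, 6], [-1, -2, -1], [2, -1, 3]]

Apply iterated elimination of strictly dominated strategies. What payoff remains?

Column r3 is strictly dominated by r2 for Column (4<6, -2<-1, -1<3); eliminate r3.
Row c is strictly dominated by row a (8>2, 4>-1); eliminate c.
Row b is strictly dominated by row a (8>-1, 4>-2); eliminate b.
Column r1 is strictly dominated by r2 for Column (4<8); eliminate r1.
Only (a, r2) remains, with payoff 4.

4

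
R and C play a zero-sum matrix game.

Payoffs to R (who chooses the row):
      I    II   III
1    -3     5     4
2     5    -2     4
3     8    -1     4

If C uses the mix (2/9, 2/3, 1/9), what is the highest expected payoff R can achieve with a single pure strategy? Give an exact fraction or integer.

28/9

1: (-3)·(2/9) + (5)·(2/3) + (4)·(1/9) = 28/9.
2: (5)·(2/9) + (-2)·(2/3) + (4)·(1/9) = 2/9.
3: (8)·(2/9) + (-1)·(2/3) + (4)·(1/9) = 14/9.
The best pure response is 1 with expected payoff 28/9.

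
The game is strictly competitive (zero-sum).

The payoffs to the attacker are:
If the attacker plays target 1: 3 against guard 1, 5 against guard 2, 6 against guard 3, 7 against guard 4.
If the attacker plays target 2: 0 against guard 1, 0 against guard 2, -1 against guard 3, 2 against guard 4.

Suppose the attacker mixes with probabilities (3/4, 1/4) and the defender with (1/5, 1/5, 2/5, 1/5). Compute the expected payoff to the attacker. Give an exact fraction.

81/20

Against (1/5, 1/5, 2/5, 1/5), each row's expected payoff is target 1: 27/5; target 2: 0.
Taking the (3/4, 1/4)-weighted average: (3/4)·(27/5) + (1/4)·(0) = 81/20.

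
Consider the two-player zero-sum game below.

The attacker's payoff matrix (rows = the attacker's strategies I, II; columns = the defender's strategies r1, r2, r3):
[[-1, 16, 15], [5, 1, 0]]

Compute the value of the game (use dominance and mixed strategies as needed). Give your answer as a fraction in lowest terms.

25/7

Column r2 is strictly dominated by r3 for the defender (it gives the attacker more in every row).
The remaining 2×2 game on (I, II) × (r1, r3) has no saddle point. Let the attacker play I with probability p; indifference gives −p + 5(1−p) = 15p, so p = 5/21.
Similarly the defender's optimal q on r1 is 5/7, and the value is -1·(5/7) + (15)·(2/7) = 25/7.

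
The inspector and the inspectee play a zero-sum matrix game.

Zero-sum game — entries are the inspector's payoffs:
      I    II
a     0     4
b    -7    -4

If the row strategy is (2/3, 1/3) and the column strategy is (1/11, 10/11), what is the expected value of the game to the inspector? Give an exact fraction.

1

Against (1/11, 10/11), each row's expected payoff is a: 40/11; b: -47/11.
Taking the (2/3, 1/3)-weighted average: (2/3)·(40/11) + (1/3)·(-47/11) = 1.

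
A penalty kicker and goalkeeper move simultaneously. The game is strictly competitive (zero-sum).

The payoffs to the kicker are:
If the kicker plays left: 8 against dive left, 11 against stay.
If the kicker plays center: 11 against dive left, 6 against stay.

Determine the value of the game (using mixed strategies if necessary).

Row minima are 8 and 6, so the kicker's maximin is 8; column maxima are 11 and 11, so the goalkeeper's minimax is 11. These differ, so the equilibrium is in mixed strategies.
Let the kicker play left with probability p. The goalkeeper is indifferent when 8p + 11(1−p) = 11p + 6(1−p), giving p = 5/8.
Let the goalkeeper play dive left with probability q. The kicker is indifferent when 8q + 11(1−q) = 11q + 6(1−q), giving q = 5/8.
The value is 8·(5/8) + (11)·(3/8) = 73/8.

73/8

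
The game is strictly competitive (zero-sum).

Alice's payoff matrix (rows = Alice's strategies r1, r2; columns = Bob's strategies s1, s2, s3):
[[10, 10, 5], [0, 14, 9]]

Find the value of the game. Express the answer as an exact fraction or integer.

45/7

Column s2 is strictly dominated by s3 for Bob (it gives Alice more in every row).
The remaining 2×2 game on (r1, r2) × (s1, s3) has no saddle point. Let Alice play r1 with probability p; indifference gives 10p = 5p + 9(1−p), so p = 9/14.
Similarly Bob's optimal q on s1 is 2/7, and the value is 10·(2/7) + (5)·(5/7) = 45/7.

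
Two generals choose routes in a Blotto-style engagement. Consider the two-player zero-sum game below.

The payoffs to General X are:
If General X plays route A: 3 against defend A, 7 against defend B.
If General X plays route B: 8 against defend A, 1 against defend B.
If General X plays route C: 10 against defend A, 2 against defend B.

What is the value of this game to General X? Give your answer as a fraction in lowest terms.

Row route B is strictly dominated by row route C, so General X never plays it.
The remaining 2×2 game on (route A, route C) × (defend A, defend B) has no saddle point. Let General X play route A with probability p; indifference gives 3p + 10(1−p) = 7p + 2(1−p), so p = 2/3.
Similarly General Y's optimal q on defend A is 5/12, and the value is 3·(5/12) + (7)·(7/12) = 16/3.

16/3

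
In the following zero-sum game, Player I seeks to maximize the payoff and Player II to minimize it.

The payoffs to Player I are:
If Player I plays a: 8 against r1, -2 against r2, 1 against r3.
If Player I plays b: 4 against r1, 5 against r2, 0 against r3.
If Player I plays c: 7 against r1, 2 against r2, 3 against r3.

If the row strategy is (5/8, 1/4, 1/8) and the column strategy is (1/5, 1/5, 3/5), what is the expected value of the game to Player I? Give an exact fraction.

Against (1/5, 1/5, 3/5), each row's expected payoff is a: 9/5; b: 9/5; c: 18/5.
Taking the (5/8, 1/4, 1/8)-weighted average: (5/8)·(9/5) + (1/4)·(9/5) + (1/8)·(18/5) = 81/40.

81/40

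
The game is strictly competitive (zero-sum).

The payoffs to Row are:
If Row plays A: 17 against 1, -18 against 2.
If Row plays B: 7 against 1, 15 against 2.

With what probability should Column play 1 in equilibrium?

33/43

Row minima are -18 and 7, so Row's maximin is 7; column maxima are 17 and 15, so Column's minimax is 15. These differ, so the equilibrium is in mixed strategies.
Let Column play 1 with probability q. Row is indifferent when 17q − 18(1−q) = 7q + 15(1−q), giving q = 33/43.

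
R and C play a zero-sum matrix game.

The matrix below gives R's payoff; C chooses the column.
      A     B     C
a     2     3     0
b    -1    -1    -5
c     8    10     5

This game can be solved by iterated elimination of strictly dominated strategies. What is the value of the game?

5

Row b is strictly dominated by row a (2>-1, 3>-1, 0>-5); eliminate b.
Row a is strictly dominated by row c (8>2, 10>3, 5>0); eliminate a.
Column A is strictly dominated by C for C (5<8); eliminate A.
Column B is strictly dominated by C for C (5<10); eliminate B.
Only (c, C) remains, with payoff 5.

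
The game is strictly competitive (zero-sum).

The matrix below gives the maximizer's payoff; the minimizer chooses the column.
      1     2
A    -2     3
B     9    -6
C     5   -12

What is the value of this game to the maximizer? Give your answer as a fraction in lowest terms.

3/4

Row C is strictly dominated by row B, so the maximizer never plays it.
The remaining 2×2 game on (A, B) × (1, 2) has no saddle point. Let the maximizer play A with probability p; indifference gives −2p + 9(1−p) = 3p − 6(1−p), so p = 3/4.
Similarly the minimizer's optimal q on 1 is 9/20, and the value is -2·(9/20) + (3)·(11/20) = 3/4.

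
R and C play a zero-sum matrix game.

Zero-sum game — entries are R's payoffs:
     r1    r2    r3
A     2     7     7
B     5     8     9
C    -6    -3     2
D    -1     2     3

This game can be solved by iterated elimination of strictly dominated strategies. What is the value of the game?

5

Column r2 is strictly dominated by r1 for C (2<7, 5<8, -6<-3, -1<2); eliminate r2.
Column r3 is strictly dominated by r1 for C (2<7, 5<9, -6<2, -1<3); eliminate r3.
Row D is strictly dominated by row A (2>-1); eliminate D.
Row A is strictly dominated by row B (5>2); eliminate A.
Row C is strictly dominated by row B (5>-6); eliminate C.
Only (B, r1) remains, with payoff 5.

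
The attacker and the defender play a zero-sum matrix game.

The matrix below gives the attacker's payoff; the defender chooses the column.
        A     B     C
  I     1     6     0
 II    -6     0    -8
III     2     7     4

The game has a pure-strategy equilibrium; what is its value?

2

Row minima: 0, -8, 2 → the attacker's maximin is 2.
Column maxima: 2, 7, 4 → the defender's minimax is 2.
They coincide at (III, A), so the value is 2.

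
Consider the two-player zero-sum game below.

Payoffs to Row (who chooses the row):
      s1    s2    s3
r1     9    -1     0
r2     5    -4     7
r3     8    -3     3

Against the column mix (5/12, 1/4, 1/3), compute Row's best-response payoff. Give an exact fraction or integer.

43/12

r1: (9)·(5/12) + (-1)·(1/4) + (0)·(1/3) = 7/2.
r2: (5)·(5/12) + (-4)·(1/4) + (7)·(1/3) = 41/12.
r3: (8)·(5/12) + (-3)·(1/4) + (3)·(1/3) = 43/12.
The best pure response is r3 with expected payoff 43/12.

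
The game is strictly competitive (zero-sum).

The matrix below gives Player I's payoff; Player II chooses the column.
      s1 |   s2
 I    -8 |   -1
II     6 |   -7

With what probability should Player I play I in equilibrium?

13/20

Row minima are -8 and -7, so Player I's maximin is -7; column maxima are 6 and -1, so Player II's minimax is -1. These differ, so the equilibrium is in mixed strategies.
Let Player I play I with probability p. Player II is indifferent when −8p + 6(1−p) = −p − 7(1−p), giving p = 13/20.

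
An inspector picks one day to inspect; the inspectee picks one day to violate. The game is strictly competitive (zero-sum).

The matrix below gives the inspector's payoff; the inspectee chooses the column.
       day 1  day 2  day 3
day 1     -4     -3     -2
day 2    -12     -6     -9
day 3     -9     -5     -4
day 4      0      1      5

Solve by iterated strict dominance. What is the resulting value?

0

Row day 2 is strictly dominated by row day 1 (-4>-12, -3>-6, -2>-9); eliminate day 2.
Row day 3 is strictly dominated by row day 1 (-4>-9, -3>-5, -2>-4); eliminate day 3.
Column day 2 is strictly dominated by day 1 for the inspectee (-4<-3, 0<1); eliminate day 2.
Row day 1 is strictly dominated by row day 4 (0>-4, 5>-2); eliminate day 1.
Column day 3 is strictly dominated by day 1 for the inspectee (0<5); eliminate day 3.
Only (day 4, day 1) remains, with payoff 0.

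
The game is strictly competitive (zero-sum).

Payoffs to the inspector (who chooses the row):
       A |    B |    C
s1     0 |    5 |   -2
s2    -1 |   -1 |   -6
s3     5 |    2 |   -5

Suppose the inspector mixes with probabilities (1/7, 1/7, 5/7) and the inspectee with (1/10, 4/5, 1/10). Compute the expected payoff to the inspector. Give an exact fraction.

Against (1/10, 4/5, 1/10), each row's expected payoff is s1: 19/5; s2: -3/2; s3: 8/5.
Taking the (1/7, 1/7, 5/7)-weighted average: (1/7)·(19/5) + (1/7)·(-3/2) + (5/7)·(8/5) = 103/70.

103/70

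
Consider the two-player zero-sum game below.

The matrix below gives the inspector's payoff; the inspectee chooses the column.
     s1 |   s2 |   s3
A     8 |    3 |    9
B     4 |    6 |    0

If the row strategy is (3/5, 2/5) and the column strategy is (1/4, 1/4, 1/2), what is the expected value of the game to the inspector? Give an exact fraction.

107/20

Against (1/4, 1/4, 1/2), each row's expected payoff is A: 29/4; B: 5/2.
Taking the (3/5, 2/5)-weighted average: (3/5)·(29/4) + (2/5)·(5/2) = 107/20.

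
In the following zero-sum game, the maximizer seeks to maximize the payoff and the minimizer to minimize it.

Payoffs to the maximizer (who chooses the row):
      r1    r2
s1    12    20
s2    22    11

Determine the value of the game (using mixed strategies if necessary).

308/19

Row minima are 12 and 11, so the maximizer's maximin is 12; column maxima are 22 and 20, so the minimizer's minimax is 20. These differ, so the equilibrium is in mixed strategies.
Let the maximizer play s1 with probability p. The minimizer is indifferent when 12p + 22(1−p) = 20p + 11(1−p), giving p = 11/19.
Let the minimizer play r1 with probability q. The maximizer is indifferent when 12q + 20(1−q) = 22q + 11(1−q), giving q = 9/19.
The value is 12·(9/19) + (20)·(10/19) = 308/19.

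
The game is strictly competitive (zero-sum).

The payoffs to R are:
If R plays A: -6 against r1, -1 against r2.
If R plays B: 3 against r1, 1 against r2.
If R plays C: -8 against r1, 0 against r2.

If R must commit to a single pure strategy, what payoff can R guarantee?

1

The worst-case payoff for each row is A: -6, B: 1, C: -8.
The best of these is 1.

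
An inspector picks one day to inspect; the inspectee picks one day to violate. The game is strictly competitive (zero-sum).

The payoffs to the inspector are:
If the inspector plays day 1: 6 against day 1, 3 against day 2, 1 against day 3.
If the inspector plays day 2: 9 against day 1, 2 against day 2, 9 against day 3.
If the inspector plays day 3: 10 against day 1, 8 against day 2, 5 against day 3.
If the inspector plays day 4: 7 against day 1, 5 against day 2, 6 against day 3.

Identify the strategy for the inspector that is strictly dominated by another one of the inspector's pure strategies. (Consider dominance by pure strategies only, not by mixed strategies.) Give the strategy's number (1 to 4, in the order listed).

Compare day 1 with day 3: 10 > 6, 8 > 3, 5 > 1.
So day 3 strictly dominates day 1 for the inspector; day 1 is strictly dominated.

1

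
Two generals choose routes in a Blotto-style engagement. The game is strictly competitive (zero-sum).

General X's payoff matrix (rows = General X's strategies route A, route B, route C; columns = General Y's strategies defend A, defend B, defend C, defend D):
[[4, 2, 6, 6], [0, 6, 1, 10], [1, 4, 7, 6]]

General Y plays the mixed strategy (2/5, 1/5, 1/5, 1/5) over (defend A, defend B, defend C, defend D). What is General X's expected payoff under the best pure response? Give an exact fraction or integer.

22/5

route A: (4)·(2/5) + (2)·(1/5) + (6)·(1/5) + (6)·(1/5) = 22/5.
route B: (0)·(2/5) + (6)·(1/5) + (1)·(1/5) + (10)·(1/5) = 17/5.
route C: (1)·(2/5) + (4)·(1/5) + (7)·(1/5) + (6)·(1/5) = 19/5.
The best pure response is route A with expected payoff 22/5.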